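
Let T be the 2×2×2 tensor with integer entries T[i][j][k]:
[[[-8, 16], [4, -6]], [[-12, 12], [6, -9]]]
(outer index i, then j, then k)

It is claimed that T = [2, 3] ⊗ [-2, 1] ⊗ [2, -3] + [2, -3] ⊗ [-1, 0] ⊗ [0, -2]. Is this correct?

Reconstruct entrywise from the claimed factors. For example, T[1,0,1] = 12 and Σₗ aₗ[1]bₗ[0]cₗ[1] = (3)·(-2)·(-3) + (-3)·(-1)·(-2) = 12; checking all 8 entries, every one matches. The claim holds.

Yes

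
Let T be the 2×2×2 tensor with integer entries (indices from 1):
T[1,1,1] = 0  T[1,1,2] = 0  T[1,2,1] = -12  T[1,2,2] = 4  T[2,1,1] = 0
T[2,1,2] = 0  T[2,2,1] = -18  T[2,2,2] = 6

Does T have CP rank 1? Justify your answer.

Yes

If T = a ∘ b ∘ c then every fibre of T is a multiple of the corresponding factor, so read the factors off the fibres through the nonzero entry T[1,2,1] = -12.
The mode-1 fibre T[:,2,1] = [-12, -18] gives a = [2, 3] (primitive direction); the mode-2 fibre T[1,:,1] = [0, -12] gives b = [0, 1]; then c[k] = T[1,2,k] / (a[1]·b[2]) = [-12, 4] / 2 = [-6, 2].
Expanding [2, 3] ∘ [0, 1] ∘ [-6, 2] reproduces all 8 entries of T, so T = [2, 3] ∘ [0, 1] ∘ [-6, 2] and rank(T) ≤ 1.
Equivalently every frontal slice T[:,:,k] is c[k] times the rank-1 matrix [2, 3] ∘ [0, 1]. So T has rank 1 (it is nonzero).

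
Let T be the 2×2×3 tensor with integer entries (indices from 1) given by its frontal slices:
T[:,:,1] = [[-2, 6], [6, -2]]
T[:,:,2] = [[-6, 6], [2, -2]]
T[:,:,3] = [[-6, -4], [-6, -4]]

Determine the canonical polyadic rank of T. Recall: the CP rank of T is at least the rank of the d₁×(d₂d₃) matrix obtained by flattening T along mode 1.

Lower bound: the mode-3 unfolding of T (rows indexed by k, columns by (i,j) = (1,1), (1,2), (2,1), (2,2)) is [[-2, 6, 6, -2], [-6, 6, 2, -2], [-6, -4, -6, -4]].
There the 3×3 minor on rows k ∈ {1, 2, 3}, columns (i,j) ∈ {(1,1), (1,2), (2,1)} is det [[-2, 6, 6], [-6, 6, 2], [-6, -4, -6]] = 128 ≠ 0, so this unfolding has rank ≥ 3; CP rank is at least every unfolding rank, so rank(T) ≥ 3. (Unfolding ranks only ever bound the CP rank from below — rank(T) can be strictly larger than all of them — so the matching upper bound has to come from an explicit 3-term decomposition.)
Upper bound: T is a sum of 3 rank-1 terms, T = (1, -1) ⊗ (1, -1) ⊗ (-4, -4, 0) + (1, 1) ⊗ (1, 0) ⊗ (0, -4, -2) + (1, 1) ⊗ (1, 1) ⊗ (2, 2, -4) (one valid choice — decompositions are not unique — normalised so each a, b is primitive with positive first nonzero entry; check it by expanding all entries), so rank(T) ≤ 3.
These bounds meet, so rank(T) = 3.

3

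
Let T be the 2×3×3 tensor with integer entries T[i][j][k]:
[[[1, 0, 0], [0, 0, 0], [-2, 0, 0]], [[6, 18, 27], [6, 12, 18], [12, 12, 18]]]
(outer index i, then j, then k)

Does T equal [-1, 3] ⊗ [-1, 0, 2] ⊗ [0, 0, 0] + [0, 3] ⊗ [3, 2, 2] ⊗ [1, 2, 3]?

No

Reconstruct entry (0,0,0) from the claimed factors: Σₗ aₗ[0]bₗ[0]cₗ[0] = (-1)·(-1)·(0) + (0)·(3)·(1) = 0, but T[0,0,0] = 1. The claim is false.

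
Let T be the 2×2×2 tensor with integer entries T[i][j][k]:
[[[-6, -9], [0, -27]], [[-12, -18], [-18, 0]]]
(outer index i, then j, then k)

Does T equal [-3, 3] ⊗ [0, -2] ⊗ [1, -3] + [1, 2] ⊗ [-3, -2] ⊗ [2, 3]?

Reconstruct entry (0,1,0) from the claimed factors: Σₗ aₗ[0]bₗ[1]cₗ[0] = (-3)·(-2)·(1) + (1)·(-2)·(2) = 2, but T[0,1,0] = 0. The claim is false.

No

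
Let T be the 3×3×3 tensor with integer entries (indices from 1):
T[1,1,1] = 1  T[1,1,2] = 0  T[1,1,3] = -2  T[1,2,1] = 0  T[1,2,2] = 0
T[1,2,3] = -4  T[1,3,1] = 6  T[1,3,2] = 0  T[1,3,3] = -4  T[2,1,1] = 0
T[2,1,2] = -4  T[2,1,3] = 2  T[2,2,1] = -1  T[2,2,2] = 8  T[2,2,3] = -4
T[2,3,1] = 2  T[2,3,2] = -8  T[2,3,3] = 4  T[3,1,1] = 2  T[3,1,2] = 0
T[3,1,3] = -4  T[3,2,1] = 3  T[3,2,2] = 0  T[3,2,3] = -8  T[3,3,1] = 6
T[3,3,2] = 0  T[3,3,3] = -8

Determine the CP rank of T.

3

Lower bound: the mode-2 unfolding of T (rows indexed by j, columns by (i,k) = (1,1), (1,2), (1,3), (2,1), (2,2), (2,3), (3,1), (3,2), (3,3)) is [[1, 0, -2, 0, -4, 2, 2, 0, -4], [0, 0, -4, -1, 8, -4, 3, 0, -8], [6, 0, -4, 2, -8, 4, 6, 0, -8]].
There the 3×3 minor on rows j ∈ {1, 2, 3}, columns (i,k) ∈ {(1,1), (1,3), (2,2)} is det [[1, -2, -4], [0, -4, 8], [6, -4, -8]] = -128 ≠ 0, so this unfolding has rank ≥ 3; CP rank is at least every unfolding rank, so rank(T) ≥ 3. (This is only a lower bound: in general the CP rank may exceed every unfolding rank, so we still need to exhibit 3 rank-1 terms summing to T.)
Upper bound: T is a sum of 3 rank-1 terms, T = [0, 1, 0] ⊗ [1, -2, 2] ⊗ [0, -4, 2] + [1, 0, 2] ⊗ [1, 2, 2] ⊗ [1, 0, -2] + [2, 1, 1] ⊗ [0, 1, -2] ⊗ [-1, 0, 0] (one valid choice — decompositions are not unique — normalised so each a, b is primitive with positive first nonzero entry; check it by expanding all entries), so rank(T) ≤ 3.
These bounds meet, so rank(T) = 3.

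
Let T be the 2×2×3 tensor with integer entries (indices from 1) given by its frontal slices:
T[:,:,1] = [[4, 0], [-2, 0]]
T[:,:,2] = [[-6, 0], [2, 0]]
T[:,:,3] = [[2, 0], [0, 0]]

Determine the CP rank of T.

2

Lower bound: in the mode-3 unfolding of T (rows indexed by k, columns by (i,j)) the 2×2 minor on rows k ∈ {1, 2}, columns (i,j) ∈ {(1,1), (2,1)} is det [[4, -2], [-6, 2]] = -4 ≠ 0, so that unfolding has rank ≥ 2 and hence rank(T) ≥ 2 (CP rank is at least every unfolding rank, though it can be larger).
Upper bound: T[:,j,:] = b[j]·M for every slice, with b = [1, 0] and M = [[4, -6, 2], [-2, 2, 0]] (rows i, columns k).
Splitting M by its rows (i = 1, 2), M = [1, 0][4, -6, 2]ᵀ + [0, 1][-2, 2, 0]ᵀ.
Hence T = [1, 0] ⊗ [1, 0] ⊗ [4, -6, 2] + [0, 1] ⊗ [1, 0] ⊗ [-2, 2, 0], so rank(T) ≤ 2.
These bounds meet, so rank(T) = 2.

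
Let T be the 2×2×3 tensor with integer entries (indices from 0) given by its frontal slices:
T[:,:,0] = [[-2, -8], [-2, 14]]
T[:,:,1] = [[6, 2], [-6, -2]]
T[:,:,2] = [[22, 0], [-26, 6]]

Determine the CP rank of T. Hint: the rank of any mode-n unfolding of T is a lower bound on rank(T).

2

Lower bound: the mode-3 unfolding of T (rows indexed by k, columns by (i,j) = (0,0), (0,1), (1,0), (1,1)) is [[-2, -8, -2, 14], [6, 2, -6, -2], [22, 0, -26, 6]].
There the 2×2 minor on rows k ∈ {0, 1}, columns (i,j) ∈ {(0,0), (0,1)} is det [[-2, -8], [6, 2]] = 44 ≠ 0, so this unfolding has rank ≥ 2; CP rank is at least every unfolding rank, so rank(T) ≥ 2. (Flattening ranks never certify an upper bound on CP rank; for that we must actually write T with 2 rank-1 terms.)
Upper bound — finding two terms. Write S_k = T[:,:,k] for the frontal slices: S₀ = [[-2, -8], [-2, 14]], S₁ = [[6, 2], [-6, -2]], S₂ = [[22, 0], [-26, 6]].
If T = a₁ (x) b₁ (x) c₁ + a₂ (x) b₂ (x) c₂ then each S_k = c₁[k]·a₁b₁ᵀ + c₂[k]·a₂b₂ᵀ. S₀ and S₁ are linearly independent, so a₁b₁ᵀ and a₂b₂ᵀ must span the same plane of matrices: they are the rank-1 matrices of the form x·S₀ + y·S₁.
det(x·S₀ + y·S₁) is −44·x² + 44·xy = (-44)·(x − y)(x), vanishing at (x:y) = (1:1) and (0:1).
M₁ = S₀ + S₁ = [[4, -6], [-8, 12]] = 2·[1, -2][2, -3]ᵀ and M₂ = S₁ = [[6, 2], [-6, -2]] = 2·[1, -1][3, 1]ᵀ, so take a₁ = [1, -2], b₁ = [2, -3], a₂ = [1, -1], b₂ = [3, 1].
Each slice is an integer combination of E₁ = a₁b₁ᵀ and E₂ = a₂b₂ᵀ: S₀ = 2·E₁ − 2·E₂, S₁ = 2·E₂, S₂ = 2·E₁ + 6·E₂; reading off coefficients, c₁ = [2, 0, 2] and c₂ = [-2, 2, 6].
Hence T = [1, -2] (x) [2, -3] (x) [2, 0, 2] + [1, -1] (x) [3, 1] (x) [-2, 2, 6], so rank(T) ≤ 2.
These bounds meet, so rank(T) = 2.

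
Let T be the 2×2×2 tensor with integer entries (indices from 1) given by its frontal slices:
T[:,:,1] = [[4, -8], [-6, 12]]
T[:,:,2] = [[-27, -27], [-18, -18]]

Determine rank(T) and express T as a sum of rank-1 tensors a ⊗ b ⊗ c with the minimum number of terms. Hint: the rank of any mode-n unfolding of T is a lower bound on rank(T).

Lower bound: the mode-1 unfolding of T (rows indexed by i, columns by (j,k) = (1,1), (1,2), (2,1), (2,2)) is [[4, -27, -8, -27], [-6, -18, 12, -18]].
There the 2×2 minor on rows i ∈ {1, 2}, columns (j,k) ∈ {(1,1), (1,2)} is det [[4, -27], [-6, -18]] = -234 ≠ 0, so this unfolding has rank ≥ 2; CP rank is at least every unfolding rank, so rank(T) ≥ 2. (This is only a lower bound: in general the CP rank may exceed every unfolding rank, so we still need to exhibit 2 rank-1 terms summing to T.)
Upper bound — finding two terms. Write S_k = T[:,:,k] for the frontal slices: S₁ = [[4, -8], [-6, 12]], S₂ = [[-27, -27], [-18, -18]].
If T = a₁ ⊗ b₁ ⊗ c₁ + a₂ ⊗ b₂ ⊗ c₂ then each S_k = c₁[k]·a₁b₁ᵀ + c₂[k]·a₂b₂ᵀ. S₁ and S₂ are linearly independent, so a₁b₁ᵀ and a₂b₂ᵀ must span the same plane of matrices: they are the rank-1 matrices of the form x·S₁ + y·S₂.
det(x·S₁ + y·S₂) is −702·xy = (-702)·(y)(x), vanishing at (x:y) = (1:0) and (0:1).
M₁ = S₁ = [[4, -8], [-6, 12]] = 2·[2, -3][1, -2]ᵀ and M₂ = S₂ = [[-27, -27], [-18, -18]] = (-9)·[3, 2][1, 1]ᵀ, so take a₁ = [2, -3], b₁ = [1, -2], a₂ = [3, 2], b₂ = [1, 1].
Each slice is an integer combination of E₁ = a₁b₁ᵀ and E₂ = a₂b₂ᵀ: S₁ = 2·E₁, S₂ = −9·E₂; reading off coefficients, c₁ = [2, 0] and c₂ = [0, -9].
Hence T = [2, -3] ⊗ [1, -2] ⊗ [2, 0] + [3, 2] ⊗ [1, 1] ⊗ [0, -9], so rank(T) ≤ 2.
These bounds meet, so rank(T) = 2.

rank(T) = 2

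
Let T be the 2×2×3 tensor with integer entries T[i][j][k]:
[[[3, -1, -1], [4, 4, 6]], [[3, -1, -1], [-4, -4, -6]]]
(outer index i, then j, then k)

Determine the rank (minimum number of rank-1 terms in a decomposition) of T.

2

Lower bound: the mode-2 unfolding of T (rows indexed by j, columns by (i,k) = (0,0), (0,1), (0,2), (1,0), (1,1), (1,2)) is [[3, -1, -1, 3, -1, -1], [4, 4, 6, -4, -4, -6]].
There the 2×2 minor on rows j ∈ {0, 1}, columns (i,k) ∈ {(0,0), (0,1)} is det [[3, -1], [4, 4]] = 16 ≠ 0, so this unfolding has rank ≥ 2; CP rank is at least every unfolding rank, so rank(T) ≥ 2. (Flattening ranks never certify an upper bound on CP rank; for that we must actually write T with 2 rank-1 terms.)
Upper bound — finding two terms. Write S_k = T[:,:,k] for the frontal slices: S₀ = [[3, 4], [3, -4]], S₁ = [[-1, 4], [-1, -4]], S₂ = [[-1, 6], [-1, -6]].
If T = a₁ (x) b₁ (x) c₁ + a₂ (x) b₂ (x) c₂ then each S_k = c₁[k]·a₁b₁ᵀ + c₂[k]·a₂b₂ᵀ. S₀ and S₁ are linearly independent, so a₁b₁ᵀ and a₂b₂ᵀ must span the same plane of matrices: they are the rank-1 matrices of the form x·S₀ + y·S₁.
det(x·S₀ + y·S₁) is −24·x² − 16·xy + 8·y² = (-8)·(3·x − y)(x + y), vanishing at (x:y) = (1:3) and (1:-1).
M₁ = S₀ + 3·S₁ = [[0, 16], [0, -16]] = 16·[1, -1][0, 1]ᵀ and M₂ = S₀ − S₁ = [[4, 0], [4, 0]] = 4·[1, 1][1, 0]ᵀ, so take a₁ = [1, -1], b₁ = [0, 1], a₂ = [1, 1], b₂ = [1, 0].
Each slice is an integer combination of E₁ = a₁b₁ᵀ and E₂ = a₂b₂ᵀ: S₀ = 4·E₁ + 3·E₂, S₁ = 4·E₁ − E₂, S₂ = 6·E₁ − E₂; reading off coefficients, c₁ = [4, 4, 6] and c₂ = [3, -1, -1].
Hence T = [1, -1] (x) [0, 1] (x) [4, 4, 6] + [1, 1] (x) [1, 0] (x) [3, -1, -1], so rank(T) ≤ 2.
These bounds meet, so rank(T) = 2.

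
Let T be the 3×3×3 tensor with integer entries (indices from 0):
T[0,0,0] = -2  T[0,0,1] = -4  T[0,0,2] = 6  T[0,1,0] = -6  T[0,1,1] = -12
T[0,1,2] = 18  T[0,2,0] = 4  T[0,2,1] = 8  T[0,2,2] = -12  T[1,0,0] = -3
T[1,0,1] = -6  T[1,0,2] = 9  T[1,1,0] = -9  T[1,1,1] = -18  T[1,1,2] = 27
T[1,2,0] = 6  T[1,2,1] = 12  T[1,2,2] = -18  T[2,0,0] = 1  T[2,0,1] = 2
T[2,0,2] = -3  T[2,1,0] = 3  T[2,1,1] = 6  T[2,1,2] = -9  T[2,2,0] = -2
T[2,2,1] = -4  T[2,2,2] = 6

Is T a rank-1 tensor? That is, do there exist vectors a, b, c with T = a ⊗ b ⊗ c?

If T = a ⊗ b ⊗ c then every fibre of T is a multiple of the corresponding factor, so read the factors off the fibres through the nonzero entry T[0,0,0] = -2.
The mode-1 fibre T[:,0,0] = [-2, -3, 1] gives a = [2, 3, -1] (primitive direction); the mode-2 fibre T[0,:,0] = [-2, -6, 4] gives b = [1, 3, -2]; then c[k] = T[0,0,k] / (a[0]·b[0]) = [-2, -4, 6] / 2 = [-1, -2, 3].
Expanding [2, 3, -1] ⊗ [1, 3, -2] ⊗ [-1, -2, 3] reproduces all 27 entries of T, so T = [2, 3, -1] ⊗ [1, 3, -2] ⊗ [-1, -2, 3] and rank(T) ≤ 1.
Equivalently every frontal slice T[:,:,k] is c[k] times the rank-1 matrix [2, 3, -1] ⊗ [1, 3, -2]. So T has rank 1 (it is nonzero).

Yes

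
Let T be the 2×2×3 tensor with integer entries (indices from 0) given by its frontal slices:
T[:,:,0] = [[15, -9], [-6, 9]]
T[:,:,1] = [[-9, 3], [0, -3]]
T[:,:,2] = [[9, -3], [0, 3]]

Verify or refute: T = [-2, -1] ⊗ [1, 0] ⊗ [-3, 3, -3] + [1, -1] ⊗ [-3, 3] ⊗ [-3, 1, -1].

Yes

Reconstruct entrywise from the claimed factors. For example, T[1,1,0] = 9 and Σₗ aₗ[1]bₗ[1]cₗ[0] = (-1)·(0)·(-3) + (-1)·(3)·(-3) = 9; checking all 12 entries, every one matches. The claim holds.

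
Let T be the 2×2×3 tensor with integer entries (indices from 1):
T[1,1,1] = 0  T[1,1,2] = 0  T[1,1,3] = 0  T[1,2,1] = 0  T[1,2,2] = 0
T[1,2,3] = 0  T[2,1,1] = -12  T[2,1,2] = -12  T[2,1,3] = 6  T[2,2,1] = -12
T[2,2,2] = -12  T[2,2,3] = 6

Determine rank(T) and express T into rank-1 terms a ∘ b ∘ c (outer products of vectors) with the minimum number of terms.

rank(T) = 1

Lower bound: T ≠ 0 (e.g. T[2,1,1] = -12), so rank(T) ≥ 1.
Upper bound: if T = a ∘ b ∘ c then every fibre of T is a multiple of the corresponding factor, so read the factors off the fibres through the nonzero entry T[2,1,1] = -12.
The mode-1 fibre T[:,1,1] = [0, -12] gives a = [0, 1] (primitive direction); the mode-2 fibre T[2,:,1] = [-12, -12] gives b = [1, 1]; then c[k] = T[2,1,k] / (a[2]·b[1]) = [-12, -12, 6] / 1 = [-12, -12, 6].
Expanding [0, 1] ∘ [1, 1] ∘ [-12, -12, 6] reproduces all 12 entries of T, so T = [0, 1] ∘ [1, 1] ∘ [-12, -12, 6] and rank(T) ≤ 1.
These bounds meet, so rank(T) = 1.
Check entry T[2,1,3] = 6: (1)·(1)·(6) = 6.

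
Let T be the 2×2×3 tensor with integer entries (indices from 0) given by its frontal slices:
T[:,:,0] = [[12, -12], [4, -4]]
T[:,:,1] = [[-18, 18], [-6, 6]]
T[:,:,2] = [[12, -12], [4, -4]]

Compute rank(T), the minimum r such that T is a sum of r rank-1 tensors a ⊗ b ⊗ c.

1

Lower bound: T ≠ 0 (e.g. T[0,0,0] = 12), so rank(T) ≥ 1.
Upper bound: if T = a ⊗ b ⊗ c then every fibre of T is a multiple of the corresponding factor, so read the factors off the fibres through the nonzero entry T[0,0,0] = 12.
The mode-1 fibre T[:,0,0] = [12, 4] gives a = [3, 1] (primitive direction); the mode-2 fibre T[0,:,0] = [12, -12] gives b = [1, -1]; then c[k] = T[0,0,k] / (a[0]·b[0]) = [12, -18, 12] / 3 = [4, -6, 4].
Expanding [3, 1] ⊗ [1, -1] ⊗ [4, -6, 4] reproduces all 12 entries of T, so T = [3, 1] ⊗ [1, -1] ⊗ [4, -6, 4] and rank(T) ≤ 1.
These bounds meet, so rank(T) = 1.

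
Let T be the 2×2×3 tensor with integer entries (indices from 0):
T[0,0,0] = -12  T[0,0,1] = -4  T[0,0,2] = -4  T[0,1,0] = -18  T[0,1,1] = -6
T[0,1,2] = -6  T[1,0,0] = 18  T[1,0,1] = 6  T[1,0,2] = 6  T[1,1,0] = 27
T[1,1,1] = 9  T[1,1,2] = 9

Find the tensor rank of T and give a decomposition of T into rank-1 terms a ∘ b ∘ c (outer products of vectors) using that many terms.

Lower bound: T ≠ 0 (e.g. T[0,0,0] = -12), so rank(T) ≥ 1.
Upper bound: if T = a ∘ b ∘ c then every fibre of T is a multiple of the corresponding factor, so read the factors off the fibres through the nonzero entry T[0,0,0] = -12.
The mode-1 fibre T[:,0,0] = [-12, 18] gives a = [2, -3] (primitive direction); the mode-2 fibre T[0,:,0] = [-12, -18] gives b = [2, 3]; then c[k] = T[0,0,k] / (a[0]·b[0]) = [-12, -4, -4] / 4 = [-3, -1, -1].
Expanding [2, -3] ∘ [2, 3] ∘ [-3, -1, -1] reproduces all 12 entries of T, so T = [2, -3] ∘ [2, 3] ∘ [-3, -1, -1] and rank(T) ≤ 1.
These bounds meet, so rank(T) = 1.

rank(T) = 1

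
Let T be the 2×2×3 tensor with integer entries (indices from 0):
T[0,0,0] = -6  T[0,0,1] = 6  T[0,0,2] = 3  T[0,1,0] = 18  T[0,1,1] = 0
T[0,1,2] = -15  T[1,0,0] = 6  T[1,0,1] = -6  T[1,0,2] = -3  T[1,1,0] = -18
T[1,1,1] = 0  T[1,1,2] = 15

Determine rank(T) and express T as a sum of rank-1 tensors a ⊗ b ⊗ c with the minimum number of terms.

rank(T) = 2

Lower bound: the mode-3 unfolding of T (rows indexed by k, columns by (i,j) = (0,0), (0,1), (1,0), (1,1)) is [[-6, 18, 6, -18], [6, 0, -6, 0], [3, -15, -3, 15]].
There the 2×2 minor on rows k ∈ {0, 1}, columns (i,j) ∈ {(0,0), (0,1)} is det [[-6, 18], [6, 0]] = -108 ≠ 0, so this unfolding has rank ≥ 2; CP rank is at least every unfolding rank, so rank(T) ≥ 2. (Flattening ranks never certify an upper bound on CP rank; for that we must actually write T with 2 rank-1 terms.)
Upper bound — finding two terms. Every mode-1 slice of T is a multiple of one matrix: T[i,:,:] = a[i]·M with a = [1, -1] and M = [[-6, 6, 3], [18, 0, -15]] (rows indexed by j, columns by k). So it suffices to write M as a sum of two rank-1 matrices.
Splitting M by its rows (j = 0, 1), M = [1, 0][-6, 6, 3]ᵀ + [0, 1][18, 0, -15]ᵀ.
Hence T = [1, -1] ⊗ [1, 0] ⊗ [-6, 6, 3] + [1, -1] ⊗ [0, 1] ⊗ [18, 0, -15], so rank(T) ≤ 2.
These bounds meet, so rank(T) = 2.
Check entry T[1,0,0] = 6: (-1)·(1)·(-6) + (-1)·(0)·(18) = 6.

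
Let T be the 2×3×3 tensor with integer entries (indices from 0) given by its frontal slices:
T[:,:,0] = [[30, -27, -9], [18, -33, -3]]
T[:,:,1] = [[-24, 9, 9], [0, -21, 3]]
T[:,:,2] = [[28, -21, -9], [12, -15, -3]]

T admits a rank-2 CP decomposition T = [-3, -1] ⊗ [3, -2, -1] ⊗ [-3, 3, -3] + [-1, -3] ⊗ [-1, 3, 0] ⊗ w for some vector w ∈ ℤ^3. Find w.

w = [3, 3, 1]

Subtract the known terms from T to get the rank-1 residual R = [-1, -3] ⊗ [-1, 3, 0] ⊗ w, so R[i,j,k] = a[i]·b[j]·w[k]. Pick indices with nonzero a[0]·b[0] = (-1)·(-1) = 1. Only the fibre through (0,0,·) is needed: R[0,0,:] = T[0,0,:] − Σₗ aₗ[0]bₗ[0]cₗ = [30, -24, 28] − (-3)·(3)·[-3, 3, -3] = [3, 3, 1]. Then w[k] = R[0,0,k] / 1 for each k, giving w = [3, 3, 1] / 1 = [3, 3, 1].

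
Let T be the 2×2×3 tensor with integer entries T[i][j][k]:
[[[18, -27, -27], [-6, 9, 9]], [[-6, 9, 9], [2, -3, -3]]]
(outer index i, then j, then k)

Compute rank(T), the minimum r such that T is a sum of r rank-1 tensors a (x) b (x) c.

Lower bound: T ≠ 0 (e.g. T[0,0,0] = 18), so rank(T) ≥ 1.
Upper bound: if T = a (x) b (x) c then every fibre of T is a multiple of the corresponding factor, so read the factors off the fibres through the nonzero entry T[0,0,0] = 18.
The mode-1 fibre T[:,0,0] = [18, -6] gives a = [3, -1] (primitive direction); the mode-2 fibre T[0,:,0] = [18, -6] gives b = [3, -1]; then c[k] = T[0,0,k] / (a[0]·b[0]) = [18, -27, -27] / 9 = [2, -3, -3].
Expanding [3, -1] (x) [3, -1] (x) [2, -3, -3] reproduces all 12 entries of T, so T = [3, -1] (x) [3, -1] (x) [2, -3, -3] and rank(T) ≤ 1.
These bounds meet, so rank(T) = 1.

1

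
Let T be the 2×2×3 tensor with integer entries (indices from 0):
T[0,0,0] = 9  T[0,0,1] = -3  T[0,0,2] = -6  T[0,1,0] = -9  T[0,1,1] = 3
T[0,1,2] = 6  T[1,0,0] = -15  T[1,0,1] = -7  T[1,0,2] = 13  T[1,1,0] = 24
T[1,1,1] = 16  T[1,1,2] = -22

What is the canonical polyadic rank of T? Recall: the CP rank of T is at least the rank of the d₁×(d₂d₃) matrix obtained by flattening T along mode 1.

2

Lower bound: the mode-3 unfolding of T (rows indexed by k, columns by (i,j) = (0,0), (0,1), (1,0), (1,1)) is [[9, -9, -15, 24], [-3, 3, -7, 16], [-6, 6, 13, -22]].
There the 2×2 minor on rows k ∈ {0, 1}, columns (i,j) ∈ {(0,0), (1,0)} is det [[9, -15], [-3, -7]] = -108 ≠ 0, so this unfolding has rank ≥ 2; CP rank is at least every unfolding rank, so rank(T) ≥ 2. (This is only a lower bound: in general the CP rank may exceed every unfolding rank, so we still need to exhibit 2 rank-1 terms summing to T.)
Upper bound — finding two terms. Write S_k = T[:,:,k] for the frontal slices: S₀ = [[9, -9], [-15, 24]], S₁ = [[-3, 3], [-7, 16]], S₂ = [[-6, 6], [13, -22]].
If T = a₁ ⊗ b₁ ⊗ c₁ + a₂ ⊗ b₂ ⊗ c₂ then each S_k = c₁[k]·a₁b₁ᵀ + c₂[k]·a₂b₂ᵀ. S₀ and S₁ are linearly independent, so a₁b₁ᵀ and a₂b₂ᵀ must span the same plane of matrices: they are the rank-1 matrices of the form x·S₀ + y·S₁.
det(x·S₀ + y·S₁) is 81·x² + 54·xy − 27·y² = 27·(3·x − y)(x + y), vanishing at (x:y) = (1:3) and (1:-1).
M₁ = S₀ + 3·S₁ = [[0, 0], [-36, 72]] = (-36)·(0, 1)(1, -2)ᵀ and M₂ = S₀ − S₁ = [[12, -12], [-8, 8]] = 4·(3, -2)(1, -1)ᵀ, so take a₁ = (0, 1), b₁ = (1, -2), a₂ = (3, -2), b₂ = (1, -1).
Each slice is an integer combination of E₁ = a₁b₁ᵀ and E₂ = a₂b₂ᵀ: S₀ = −9·E₁ + 3·E₂, S₁ = −9·E₁ − E₂, S₂ = 9·E₁ − 2·E₂; reading off coefficients, c₁ = (-9, -9, 9) and c₂ = (3, -1, -2).
Hence T = (0, 1) ⊗ (1, -2) ⊗ (-9, -9, 9) + (3, -2) ⊗ (1, -1) ⊗ (3, -1, -2), so rank(T) ≤ 2.
These bounds meet, so rank(T) = 2.
Check entry T[1,1,0] = 24: (1)·(-2)·(-9) + (-2)·(-1)·(3) = 24.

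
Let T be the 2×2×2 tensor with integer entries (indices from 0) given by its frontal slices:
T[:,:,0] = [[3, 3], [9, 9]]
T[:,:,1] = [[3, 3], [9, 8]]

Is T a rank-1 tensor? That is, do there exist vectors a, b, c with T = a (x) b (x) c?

No

The mode-1 unfolding of T (rows indexed by i, columns by (j,k) = (0,0), (0,1), (1,0), (1,1)) is [[3, 3, 3, 3], [9, 9, 9, 8]].
There the 2×2 minor on rows i ∈ {0, 1}, columns (j,k) ∈ {(0,0), (1,1)} is det [[3, 3], [9, 8]] = -3 ≠ 0, so this unfolding has rank ≥ 2; CP rank is at least every unfolding rank, so rank(T) ≥ 2.
In particular rank(T) ≥ 2 > 1, so T is not rank-1.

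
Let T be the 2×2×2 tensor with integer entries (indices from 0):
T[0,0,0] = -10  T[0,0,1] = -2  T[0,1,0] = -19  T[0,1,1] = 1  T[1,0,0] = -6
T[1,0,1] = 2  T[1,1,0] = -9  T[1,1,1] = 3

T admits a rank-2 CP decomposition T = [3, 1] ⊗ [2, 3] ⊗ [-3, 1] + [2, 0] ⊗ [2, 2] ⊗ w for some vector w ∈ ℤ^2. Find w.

w = [2, -2]

Subtract the known terms from T to get the rank-1 residual R = [2, 0] ⊗ [2, 2] ⊗ w, so R[i,j,k] = a[i]·b[j]·w[k]. Pick indices with nonzero a[0]·b[0] = (2)·(2) = 4. Only the fibre through (0,0,·) is needed: R[0,0,:] = T[0,0,:] − Σₗ aₗ[0]bₗ[0]cₗ = [-10, -2] − (3)·(2)·[-3, 1] = [8, -8]. Then w[k] = R[0,0,k] / 4 for each k, giving w = [8, -8] / 4 = [2, -2].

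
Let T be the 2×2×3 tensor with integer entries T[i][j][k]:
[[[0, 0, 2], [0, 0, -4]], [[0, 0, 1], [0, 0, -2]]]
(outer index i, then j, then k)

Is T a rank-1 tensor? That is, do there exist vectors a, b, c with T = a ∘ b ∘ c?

Yes

If T = a ∘ b ∘ c then every fibre of T is a multiple of the corresponding factor, so read the factors off the fibres through the nonzero entry T[0,0,2] = 2.
The mode-1 fibre T[:,0,2] = [2, 1] gives a = [2, 1] (primitive direction); the mode-2 fibre T[0,:,2] = [2, -4] gives b = [1, -2]; then c[k] = T[0,0,k] / (a[0]·b[0]) = [0, 0, 2] / 2 = [0, 0, 1].
Expanding [2, 1] ∘ [1, -2] ∘ [0, 0, 1] reproduces all 12 entries of T, so T = [2, 1] ∘ [1, -2] ∘ [0, 0, 1] and rank(T) ≤ 1.
Equivalently every frontal slice T[:,:,k] is c[k] times the rank-1 matrix [2, 1] ∘ [1, -2]. So T has rank 1 (it is nonzero).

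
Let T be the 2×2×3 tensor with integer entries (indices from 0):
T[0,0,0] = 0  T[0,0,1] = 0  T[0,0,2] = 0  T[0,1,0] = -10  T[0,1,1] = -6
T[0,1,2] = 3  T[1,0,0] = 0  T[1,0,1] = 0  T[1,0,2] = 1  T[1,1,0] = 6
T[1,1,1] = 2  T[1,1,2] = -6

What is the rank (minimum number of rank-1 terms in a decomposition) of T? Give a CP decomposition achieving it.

Lower bound: the mode-3 unfolding of T (rows indexed by k, columns by (i,j) = (0,0), (0,1), (1,0), (1,1)) is [[0, -10, 0, 6], [0, -6, 0, 2], [0, 3, 1, -6]].
There the 3×3 minor on rows k ∈ {0, 1, 2}, columns (i,j) ∈ {(0,1), (1,0), (1,1)} is det [[-10, 0, 6], [-6, 0, 2], [3, 1, -6]] = -16 ≠ 0, so this unfolding has rank ≥ 3; CP rank is at least every unfolding rank, so rank(T) ≥ 3. (Unfolding ranks only ever bound the CP rank from below — rank(T) can be strictly larger than all of them — so the matching upper bound has to come from an explicit 3-term decomposition.)
Upper bound: T is a sum of 3 rank-1 terms, T = [0, 1] (x) [1, -1] (x) [0, 0, 1] + [1, -1] (x) [0, 1] (x) [-8, -4, 4] + [1, 1] (x) [0, 1] (x) [-2, -2, -1] (one valid choice — decompositions are not unique — normalised so each a, b is primitive with positive first nonzero entry; check it by expanding all entries), so rank(T) ≤ 3.
These bounds meet, so rank(T) = 3.
Check entry T[0,0,1] = 0: (0)·(1)·(0) + (1)·(0)·(-4) + (1)·(0)·(-2) = 0.

rank(T) = 3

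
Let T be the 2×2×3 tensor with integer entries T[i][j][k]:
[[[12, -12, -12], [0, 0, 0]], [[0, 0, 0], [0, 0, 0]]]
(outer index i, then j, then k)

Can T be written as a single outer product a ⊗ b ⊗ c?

Yes

If T = a ⊗ b ⊗ c then every fibre of T is a multiple of the corresponding factor, so read the factors off the fibres through the nonzero entry T[0,0,0] = 12.
The mode-1 fibre T[:,0,0] = [12, 0] gives a = (1, 0) (primitive direction); the mode-2 fibre T[0,:,0] = [12, 0] gives b = (1, 0); then c[k] = T[0,0,k] / (a[0]·b[0]) = [12, -12, -12] / 1 = (12, -12, -12).
Expanding (1, 0) ⊗ (1, 0) ⊗ (12, -12, -12) reproduces all 12 entries of T, so T = (1, 0) ⊗ (1, 0) ⊗ (12, -12, -12) and rank(T) ≤ 1.
Equivalently every frontal slice T[:,:,k] is c[k] times the rank-1 matrix (1, 0) ⊗ (1, 0). So T has rank 1 (it is nonzero).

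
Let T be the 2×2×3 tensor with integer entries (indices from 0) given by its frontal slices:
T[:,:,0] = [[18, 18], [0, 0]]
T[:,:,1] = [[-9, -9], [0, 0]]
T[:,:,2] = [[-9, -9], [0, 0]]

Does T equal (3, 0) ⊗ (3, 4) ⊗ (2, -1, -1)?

No

Reconstruct entry (0,1,0) from the claimed factors: Σₗ aₗ[0]bₗ[1]cₗ[0] = (3)·(4)·(2) = 24, but T[0,1,0] = 18. The claim is false.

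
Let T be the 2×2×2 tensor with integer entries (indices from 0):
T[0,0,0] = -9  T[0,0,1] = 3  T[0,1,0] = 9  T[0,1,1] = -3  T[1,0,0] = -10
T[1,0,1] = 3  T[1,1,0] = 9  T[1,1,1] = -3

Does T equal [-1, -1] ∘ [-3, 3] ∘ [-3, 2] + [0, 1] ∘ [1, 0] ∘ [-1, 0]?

Reconstruct entry (0,0,1) from the claimed factors: Σₗ aₗ[0]bₗ[0]cₗ[1] = (-1)·(-3)·(2) + (0)·(1)·(0) = 6, but T[0,0,1] = 3. The claim is false.

No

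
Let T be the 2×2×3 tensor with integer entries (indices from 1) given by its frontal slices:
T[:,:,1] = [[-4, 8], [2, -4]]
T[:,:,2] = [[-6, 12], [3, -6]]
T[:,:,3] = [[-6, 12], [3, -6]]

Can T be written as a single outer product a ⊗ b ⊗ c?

Yes

If T = a ⊗ b ⊗ c then every fibre of T is a multiple of the corresponding factor, so read the factors off the fibres through the nonzero entry T[1,1,1] = -4.
The mode-1 fibre T[:,1,1] = [-4, 2] gives a = [2, -1] (primitive direction); the mode-2 fibre T[1,:,1] = [-4, 8] gives b = [1, -2]; then c[k] = T[1,1,k] / (a[1]·b[1]) = [-4, -6, -6] / 2 = [-2, -3, -3].
Expanding [2, -1] ⊗ [1, -2] ⊗ [-2, -3, -3] reproduces all 12 entries of T, so T = [2, -1] ⊗ [1, -2] ⊗ [-2, -3, -3] and rank(T) ≤ 1.
Equivalently every frontal slice T[:,:,k] is c[k] times the rank-1 matrix [2, -1] ⊗ [1, -2]. So T has rank 1 (it is nonzero).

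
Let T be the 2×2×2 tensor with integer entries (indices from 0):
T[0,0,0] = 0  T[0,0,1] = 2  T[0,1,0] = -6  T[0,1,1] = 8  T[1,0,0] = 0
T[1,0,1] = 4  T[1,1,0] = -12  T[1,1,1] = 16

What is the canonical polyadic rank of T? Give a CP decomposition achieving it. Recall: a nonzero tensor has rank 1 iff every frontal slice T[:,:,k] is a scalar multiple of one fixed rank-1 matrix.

Lower bound: in the mode-3 unfolding of T (rows indexed by k, columns by (i,j)) the 2×2 minor on rows k ∈ {0, 1}, columns (i,j) ∈ {(0,0), (0,1)} is det [[0, -6], [2, 8]] = 12 ≠ 0, so that unfolding has rank ≥ 2 and hence rank(T) ≥ 2 (CP rank is at least every unfolding rank, though it can be larger).
Upper bound: T[i,:,:] = a[i]·M for every slice, with a = [1, 2] and M = [[0, 2], [-6, 8]] (rows j, columns k).
Splitting M by its rows (j = 0, 1), M = [1, 0][0, 2]ᵀ + [0, 1][-6, 8]ᵀ.
Hence T = [1, 2] ⊗ [1, 0] ⊗ [0, 2] + [1, 2] ⊗ [0, 1] ⊗ [-6, 8], so rank(T) ≤ 2.
These bounds meet, so rank(T) = 2.

rank(T) = 2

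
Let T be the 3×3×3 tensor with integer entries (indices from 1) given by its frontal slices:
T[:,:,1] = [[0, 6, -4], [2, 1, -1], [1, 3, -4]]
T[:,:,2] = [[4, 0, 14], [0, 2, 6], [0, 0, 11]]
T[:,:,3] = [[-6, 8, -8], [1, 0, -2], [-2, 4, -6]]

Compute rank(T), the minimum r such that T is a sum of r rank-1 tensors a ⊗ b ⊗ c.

3

Lower bound: the mode-3 unfolding of T (rows indexed by k, columns by (i,j) = (1,1), (1,2), (1,3), (2,1), (2,2), (2,3), (3,1), (3,2), (3,3)) is [[0, 6, -4, 2, 1, -1, 1, 3, -4], [4, 0, 14, 0, 2, 6, 0, 0, 11], [-6, 8, -8, 1, 0, -2, -2, 4, -6]].
There the 3×3 minor on rows k ∈ {1, 2, 3}, columns (i,j) ∈ {(1,1), (1,2), (1,3)} is det [[0, 6, -4], [4, 0, 14], [-6, 8, -8]] = -440 ≠ 0, so this unfolding has rank ≥ 3; CP rank is at least every unfolding rank, so rank(T) ≥ 3. (Flattening ranks never certify an upper bound on CP rank; for that we must actually write T with 3 rank-1 terms.)
Upper bound: T is a sum of 3 rank-1 terms, T = [2, 0, 1] ⊗ [2, -2, 1] ⊗ [-1, 1, -2] + [2, 1, 1] ⊗ [1, 1, 1] ⊗ [1, 2, 0] + [2, 1, 2] ⊗ [1, 0, -2] ⊗ [1, -2, 1] (one valid choice — decompositions are not unique — normalised so each a, b is primitive with positive first nonzero entry; check it by expanding all entries), so rank(T) ≤ 3.
These bounds meet, so rank(T) = 3.
Check entry T[2,2,1] = 1: (0)·(-2)·(-1) + (1)·(1)·(1) + (1)·(0)·(1) = 1.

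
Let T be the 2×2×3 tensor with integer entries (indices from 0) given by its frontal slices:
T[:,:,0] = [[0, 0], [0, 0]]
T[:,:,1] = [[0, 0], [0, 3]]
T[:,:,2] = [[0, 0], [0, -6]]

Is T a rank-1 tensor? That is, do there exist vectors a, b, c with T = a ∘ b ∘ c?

Yes

The mode-1 fibre T[:,1,1] = [0, 3] gives a = [0, 1] (primitive direction); the mode-2 fibre T[1,:,1] = [0, 3] gives b = [0, 1]; then c[k] = T[1,1,k] / (a[1]·b[1]) = [0, 3, -6] / 1 = [0, 3, -6].
Expanding [0, 1] ∘ [0, 1] ∘ [0, 3, -6] reproduces all 12 entries of T, so T = [0, 1] ∘ [0, 1] ∘ [0, 3, -6] and rank(T) ≤ 1.
Equivalently every frontal slice T[:,:,k] is c[k] times the rank-1 matrix [0, 1] ∘ [0, 1]. So T has rank 1 (it is nonzero).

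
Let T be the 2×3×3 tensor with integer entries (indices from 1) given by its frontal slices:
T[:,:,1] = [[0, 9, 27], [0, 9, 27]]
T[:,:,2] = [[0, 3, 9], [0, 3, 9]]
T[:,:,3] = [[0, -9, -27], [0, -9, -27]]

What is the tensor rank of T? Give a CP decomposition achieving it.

rank(T) = 1

Lower bound: T ≠ 0 (e.g. T[1,2,1] = 9), so rank(T) ≥ 1.
Upper bound: if T = a ⊗ b ⊗ c then every fibre of T is a multiple of the corresponding factor, so read the factors off the fibres through the nonzero entry T[1,2,1] = 9.
The mode-1 fibre T[:,2,1] = [9, 9] gives a = [1, 1] (primitive direction); the mode-2 fibre T[1,:,1] = [0, 9, 27] gives b = [0, 1, 3]; then c[k] = T[1,2,k] / (a[1]·b[2]) = [9, 3, -9] / 1 = [9, 3, -9].
Expanding [1, 1] ⊗ [0, 1, 3] ⊗ [9, 3, -9] reproduces all 18 entries of T, so T = [1, 1] ⊗ [0, 1, 3] ⊗ [9, 3, -9] and rank(T) ≤ 1.
These bounds meet, so rank(T) = 1.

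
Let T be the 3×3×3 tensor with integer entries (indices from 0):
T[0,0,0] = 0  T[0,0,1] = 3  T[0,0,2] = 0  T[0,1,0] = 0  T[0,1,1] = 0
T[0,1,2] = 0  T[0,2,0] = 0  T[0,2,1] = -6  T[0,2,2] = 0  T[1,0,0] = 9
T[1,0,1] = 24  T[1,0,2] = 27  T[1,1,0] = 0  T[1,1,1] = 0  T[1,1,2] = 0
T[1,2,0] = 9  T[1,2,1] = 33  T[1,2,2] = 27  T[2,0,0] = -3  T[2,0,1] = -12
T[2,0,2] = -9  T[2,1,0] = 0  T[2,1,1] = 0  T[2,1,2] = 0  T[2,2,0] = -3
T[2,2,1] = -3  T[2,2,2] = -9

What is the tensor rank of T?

Lower bound: the mode-2 unfolding of T (rows indexed by j, columns by (i,k) = (0,0), (0,1), (0,2), (1,0), (1,1), (1,2), (2,0), (2,1), (2,2)) is [[0, 3, 0, 9, 24, 27, -3, -12, -9], [0, 0, 0, 0, 0, 0, 0, 0, 0], [0, -6, 0, 9, 33, 27, -3, -3, -9]].
There the 2×2 minor on rows j ∈ {0, 2}, columns (i,k) ∈ {(0,1), (1,0)} is det [[3, 9], [-6, 9]] = 81 ≠ 0, so this unfolding has rank ≥ 2; CP rank is at least every unfolding rank, so rank(T) ≥ 2. (Unfolding ranks only ever bound the CP rank from below — rank(T) can be strictly larger than all of them — so the matching upper bound has to come from an explicit 2-term decomposition.)
Upper bound — finding two terms. Write S_k = T[:,:,k] for the frontal slices: S₀ = [[0, 0, 0], [9, 0, 9], [-3, 0, -3]], S₁ = [[3, 0, -6], [24, 0, 33], [-12, 0, -3]], S₂ = [[0, 0, 0], [27, 0, 27], [-9, 0, -9]].
If T = a₁ (x) b₁ (x) c₁ + a₂ (x) b₂ (x) c₂ then each S_k = c₁[k]·a₁b₁ᵀ + c₂[k]·a₂b₂ᵀ. S₀ and S₁ are linearly independent, so a₁b₁ᵀ and a₂b₂ᵀ must span the same plane of matrices: they are the rank-1 matrices of the form x·S₀ + y·S₁.
The 2×2 minor of x·S₀ + y·S₁ on rows {0,1}, columns {0,2} is 81·xy + 243·y² = 81·(x + 3·y)(y), vanishing at (x:y) = (3:-1) and (1:0).
M₁ = 3·S₀ − S₁ = [[-3, 0, 6], [3, 0, -6], [3, 0, -6]] = (-3)·[1, -1, -1][1, 0, -2]ᵀ and M₂ = S₀ = [[0, 0, 0], [9, 0, 9], [-3, 0, -3]] = 3·[0, 3, -1][1, 0, 1]ᵀ, so take a₁ = [1, -1, -1], b₁ = [1, 0, -2], a₂ = [0, 3, -1], b₂ = [1, 0, 1].
Each slice is an integer combination of E₁ = a₁b₁ᵀ and E₂ = a₂b₂ᵀ: S₀ = 3·E₂, S₁ = 3·E₁ + 9·E₂, S₂ = 9·E₂; reading off coefficients, c₁ = [0, 3, 0] and c₂ = [3, 9, 9].
Hence T = [1, -1, -1] (x) [1, 0, -2] (x) [0, 3, 0] + [0, 3, -1] (x) [1, 0, 1] (x) [3, 9, 9], so rank(T) ≤ 2.
These bounds meet, so rank(T) = 2.

2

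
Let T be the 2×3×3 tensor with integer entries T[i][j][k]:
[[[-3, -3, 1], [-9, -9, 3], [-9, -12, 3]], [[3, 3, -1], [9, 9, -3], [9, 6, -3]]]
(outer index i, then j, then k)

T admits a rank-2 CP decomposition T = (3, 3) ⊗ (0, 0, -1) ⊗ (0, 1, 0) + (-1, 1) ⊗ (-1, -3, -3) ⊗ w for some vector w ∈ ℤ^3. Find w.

w = (-3, -3, 1)

Subtract the known terms from T to get the rank-1 residual R = (-1, 1) ⊗ (-1, -3, -3) ⊗ w, so R[i,j,k] = a[i]·b[j]·w[k]. Pick indices with nonzero a[0]·b[0] = (-1)·(-1) = 1. Only the fibre through (0,0,·) is needed: R[0,0,:] = T[0,0,:] − Σₗ aₗ[0]bₗ[0]cₗ = [-3, -3, 1] − (3)·(0)·(0, 1, 0) = [-3, -3, 1]. Then w[k] = R[0,0,k] / 1 for each k, giving w = [-3, -3, 1] / 1 = (-3, -3, 1).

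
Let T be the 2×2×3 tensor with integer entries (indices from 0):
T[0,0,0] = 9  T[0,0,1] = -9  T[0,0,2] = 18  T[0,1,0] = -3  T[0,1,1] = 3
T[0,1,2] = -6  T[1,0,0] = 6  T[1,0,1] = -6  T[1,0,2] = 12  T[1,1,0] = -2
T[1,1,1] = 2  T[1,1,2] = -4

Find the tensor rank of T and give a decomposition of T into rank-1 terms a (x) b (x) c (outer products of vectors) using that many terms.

rank(T) = 1

Lower bound: T ≠ 0 (e.g. T[0,0,0] = 9), so rank(T) ≥ 1.
Upper bound: the mode-1 fibre T[:,0,0] = [9, 6] gives a = [3, 2] (primitive direction); the mode-2 fibre T[0,:,0] = [9, -3] gives b = [3, -1]; then c[k] = T[0,0,k] / (a[0]·b[0]) = [9, -9, 18] / 9 = [1, -1, 2].
Expanding [3, 2] (x) [3, -1] (x) [1, -1, 2] reproduces all 12 entries of T, so T = [3, 2] (x) [3, -1] (x) [1, -1, 2] and rank(T) ≤ 1.
These bounds meet, so rank(T) = 1.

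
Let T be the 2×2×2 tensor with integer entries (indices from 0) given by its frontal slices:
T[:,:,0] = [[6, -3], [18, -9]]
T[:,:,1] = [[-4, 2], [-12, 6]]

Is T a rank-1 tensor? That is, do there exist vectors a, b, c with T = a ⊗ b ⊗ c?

If T = a ⊗ b ⊗ c then every fibre of T is a multiple of the corresponding factor, so read the factors off the fibres through the nonzero entry T[0,0,0] = 6.
The mode-1 fibre T[:,0,0] = [6, 18] gives a = [1, 3] (primitive direction); the mode-2 fibre T[0,:,0] = [6, -3] gives b = [2, -1]; then c[k] = T[0,0,k] / (a[0]·b[0]) = [6, -4] / 2 = [3, -2].
Expanding [1, 3] ⊗ [2, -1] ⊗ [3, -2] reproduces all 8 entries of T, so T = [1, 3] ⊗ [2, -1] ⊗ [3, -2] and rank(T) ≤ 1.
Equivalently every frontal slice T[:,:,k] is c[k] times the rank-1 matrix [1, 3] ⊗ [2, -1]. So T has rank 1 (it is nonzero).

Yes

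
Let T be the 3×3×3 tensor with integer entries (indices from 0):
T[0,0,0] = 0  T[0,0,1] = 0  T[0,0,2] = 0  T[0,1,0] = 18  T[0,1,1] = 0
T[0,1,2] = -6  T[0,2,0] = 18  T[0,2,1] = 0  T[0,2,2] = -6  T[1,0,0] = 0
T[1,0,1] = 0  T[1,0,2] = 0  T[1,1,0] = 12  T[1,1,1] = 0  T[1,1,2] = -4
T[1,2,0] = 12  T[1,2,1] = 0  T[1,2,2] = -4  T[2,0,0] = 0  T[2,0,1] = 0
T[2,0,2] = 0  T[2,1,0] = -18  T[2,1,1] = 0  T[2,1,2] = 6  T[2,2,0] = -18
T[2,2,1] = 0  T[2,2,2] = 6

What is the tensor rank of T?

Lower bound: T ≠ 0 (e.g. T[0,1,0] = 18), so rank(T) ≥ 1.
Upper bound: the mode-1 fibre T[:,1,0] = [18, 12, -18] gives a = [3, 2, -3] (primitive direction); the mode-2 fibre T[0,:,0] = [0, 18, 18] gives b = [0, 1, 1]; then c[k] = T[0,1,k] / (a[0]·b[1]) = [18, 0, -6] / 3 = [6, 0, -2].
Expanding [3, 2, -3] ⊗ [0, 1, 1] ⊗ [6, 0, -2] reproduces all 27 entries of T, so T = [3, 2, -3] ⊗ [0, 1, 1] ⊗ [6, 0, -2] and rank(T) ≤ 1.
These bounds meet, so rank(T) = 1.

1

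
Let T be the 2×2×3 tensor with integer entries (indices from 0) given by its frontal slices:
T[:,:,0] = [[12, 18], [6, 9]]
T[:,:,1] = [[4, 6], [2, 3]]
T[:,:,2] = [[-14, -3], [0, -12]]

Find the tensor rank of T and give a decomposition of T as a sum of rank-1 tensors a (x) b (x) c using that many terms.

Lower bound: the mode-2 unfolding of T (rows indexed by j, columns by (i,k) = (0,0), (0,1), (0,2), (1,0), (1,1), (1,2)) is [[12, 4, -14, 6, 2, 0], [18, 6, -3, 9, 3, -12]].
There the 2×2 minor on rows j ∈ {0, 1}, columns (i,k) ∈ {(0,0), (0,2)} is det [[12, -14], [18, -3]] = 216 ≠ 0, so this unfolding has rank ≥ 2; CP rank is at least every unfolding rank, so rank(T) ≥ 2. (This is only a lower bound: in general the CP rank may exceed every unfolding rank, so we still need to exhibit 2 rank-1 terms summing to T.)
Upper bound — finding two terms. Write S_k = T[:,:,k] for the frontal slices: S₀ = [[12, 18], [6, 9]], S₁ = [[4, 6], [2, 3]], S₂ = [[-14, -3], [0, -12]].
If T = a₁ (x) b₁ (x) c₁ + a₂ (x) b₂ (x) c₂ then each S_k = c₁[k]·a₁b₁ᵀ + c₂[k]·a₂b₂ᵀ. S₀ and S₂ are linearly independent, so a₁b₁ᵀ and a₂b₂ᵀ must span the same plane of matrices: they are the rank-1 matrices of the form x·S₀ + y·S₂.
det(x·S₀ + y·S₂) is −252·xy + 168·y² = (-84)·(3·x − 2·y)(y), vanishing at (x:y) = (2:3) and (1:0).
M₁ = 2·S₀ + 3·S₂ = [[-18, 27], [12, -18]] = (-3)·(3, -2)(2, -3)ᵀ and M₂ = S₀ = [[12, 18], [6, 9]] = 3·(2, 1)(2, 3)ᵀ, so take a₁ = (3, -2), b₁ = (2, -3), a₂ = (2, 1), b₂ = (2, 3).
Each slice is an integer combination of E₁ = a₁b₁ᵀ and E₂ = a₂b₂ᵀ: S₀ = 3·E₂, S₁ = E₂, S₂ = −E₁ − 2·E₂; reading off coefficients, c₁ = (0, 0, -1) and c₂ = (3, 1, -2).
Hence T = (3, -2) (x) (2, -3) (x) (0, 0, -1) + (2, 1) (x) (2, 3) (x) (3, 1, -2), so rank(T) ≤ 2.
These bounds meet, so rank(T) = 2.

rank(T) = 2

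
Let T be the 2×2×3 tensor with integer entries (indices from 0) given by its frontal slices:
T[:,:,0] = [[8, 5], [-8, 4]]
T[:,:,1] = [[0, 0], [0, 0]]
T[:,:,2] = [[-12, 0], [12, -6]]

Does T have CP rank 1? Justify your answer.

The mode-1 unfolding of T (rows indexed by i, columns by (j,k) = (0,0), (0,1), (0,2), (1,0), (1,1), (1,2)) is [[8, 0, -12, 5, 0, 0], [-8, 0, 12, 4, 0, -6]].
There the 2×2 minor on rows i ∈ {0, 1}, columns (j,k) ∈ {(0,0), (1,0)} is det [[8, 5], [-8, 4]] = 72 ≠ 0, so this unfolding has rank ≥ 2; CP rank is at least every unfolding rank, so rank(T) ≥ 2.
In particular rank(T) ≥ 2 > 1, so T is not rank-1.

No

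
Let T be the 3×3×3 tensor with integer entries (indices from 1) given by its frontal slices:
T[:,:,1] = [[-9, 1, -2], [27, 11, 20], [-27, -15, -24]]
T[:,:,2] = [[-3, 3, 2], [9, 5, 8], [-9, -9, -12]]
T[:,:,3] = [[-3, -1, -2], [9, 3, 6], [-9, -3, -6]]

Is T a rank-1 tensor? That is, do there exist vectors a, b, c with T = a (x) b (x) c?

The mode-2 unfolding of T (rows indexed by j, columns by (i,k) = (1,1), (1,2), (1,3), (2,1), (2,2), (2,3), (3,1), (3,2), (3,3)) is [[-9, -3, -3, 27, 9, 9, -27, -9, -9], [1, 3, -1, 11, 5, 3, -15, -9, -3], [-2, 2, -2, 20, 8, 6, -24, -12, -6]].
There the 2×2 minor on rows j ∈ {1, 2}, columns (i,k) ∈ {(1,1), (1,2)} is det [[-9, -3], [1, 3]] = -24 ≠ 0, so this unfolding has rank ≥ 2; CP rank is at least every unfolding rank, so rank(T) ≥ 2.
In particular rank(T) ≥ 2 > 1, so T is not rank-1.

No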